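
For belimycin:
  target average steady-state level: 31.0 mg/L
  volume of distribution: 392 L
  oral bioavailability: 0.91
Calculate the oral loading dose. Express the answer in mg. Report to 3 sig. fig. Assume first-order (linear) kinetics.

LD = Css × Vd / F = 31.0 × 392 / 0.91 = 13350 mg

13400 mg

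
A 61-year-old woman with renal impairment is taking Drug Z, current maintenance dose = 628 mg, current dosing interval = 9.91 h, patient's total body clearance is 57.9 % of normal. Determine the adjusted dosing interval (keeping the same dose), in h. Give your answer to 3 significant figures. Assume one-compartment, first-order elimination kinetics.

17.1 h

To keep the same average steady-state level, dosing rate must scale with clearance.
CL ratio = 57.9 / 100 = 0.5790
New interval (same dose) = 9.91 / 0.5790 = 17.12 h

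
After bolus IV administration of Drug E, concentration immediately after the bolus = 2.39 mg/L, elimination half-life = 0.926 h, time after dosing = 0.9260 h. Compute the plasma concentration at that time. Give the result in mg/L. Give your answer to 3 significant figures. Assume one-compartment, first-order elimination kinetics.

1.20 mg/L

k = ln2 / t½ = 0.693147 / 0.926 = 0.7485 h⁻¹
t / t½ = 0.9260 / 0.926 = 1 half-lives
C = C₀ × (1/2)^1 = 2.390 × 0.5000 = 1.195 mg/L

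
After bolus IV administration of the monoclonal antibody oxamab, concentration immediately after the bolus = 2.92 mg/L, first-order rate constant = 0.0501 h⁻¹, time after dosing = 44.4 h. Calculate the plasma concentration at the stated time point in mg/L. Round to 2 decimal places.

C = C₀ · e^(−k·t) = 2.920 × e^(−0.05010 × 44.4)
  = 2.920 × 0.1081 = 0.3157 mg/L

0.32 mg/L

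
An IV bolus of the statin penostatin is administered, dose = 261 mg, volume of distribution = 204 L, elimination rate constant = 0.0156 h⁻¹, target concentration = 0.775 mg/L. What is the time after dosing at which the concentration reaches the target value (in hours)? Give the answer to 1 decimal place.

C₀ = Dose / Vd = 261.0 / 204 = 1.279 mg/L
t = ln(C₀ / C) / k = ln(1.279 / 0.775) / 0.01560
  = ln(1.650) / 0.01560 = 0.5008 / 0.01560 = 32.10 h

32.1 h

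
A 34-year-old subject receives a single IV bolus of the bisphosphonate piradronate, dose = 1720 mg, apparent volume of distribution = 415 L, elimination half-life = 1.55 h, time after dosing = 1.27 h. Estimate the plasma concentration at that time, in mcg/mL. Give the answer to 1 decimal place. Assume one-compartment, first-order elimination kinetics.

C₀ = Dose / Vd = 1720 / 415 = 4.145 mg/L
k = ln2 / t½ = 0.693147 / 1.55 = 0.4472 h⁻¹
C = C₀ · e^(−k·t) = 4.145 × e^(−0.4472 × 1.27)
  = 4.145 × 0.5667 = 2.349 mg/L
(2.349 mg/L = 2.349 mcg/mL)

2.3 mcg/mL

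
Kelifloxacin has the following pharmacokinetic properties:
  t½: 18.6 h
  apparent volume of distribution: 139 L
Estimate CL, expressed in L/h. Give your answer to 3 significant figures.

k = ln2 / t½ = 0.693147 / 18.6 = 0.03727 h⁻¹
CL = k × Vd = 0.03727 × 139 = 5.181 L/h

5.18 L/h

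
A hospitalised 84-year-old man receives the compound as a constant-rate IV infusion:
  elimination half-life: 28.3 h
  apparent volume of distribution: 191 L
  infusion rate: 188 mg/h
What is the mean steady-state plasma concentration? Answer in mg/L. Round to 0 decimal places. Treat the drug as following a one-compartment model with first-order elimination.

40 mg/L

k = ln2 / t½ = 0.693147 / 28.3 = 0.02449 h⁻¹
CL = k × Vd = 0.02449 × 191 = 4.678 L/h
At steady state Css = R₀ / CL = 188 / 4.678 = 40.19 mg/L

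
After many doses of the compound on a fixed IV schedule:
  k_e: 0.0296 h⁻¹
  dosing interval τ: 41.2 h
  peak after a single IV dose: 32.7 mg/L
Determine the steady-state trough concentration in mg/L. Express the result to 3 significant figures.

13.7 mg/L

e^(−kτ) = e^(−0.02960 × 41.2) = 0.2954
Accumulation ratio R = 1 / (1 − e^(−kτ)) = 1 / (1 − 0.2954) = 1.419
Steady-state trough = C₀ × R × e^(−kτ) = 32.7 × 1.419 × 0.2954 = 13.71 mg/L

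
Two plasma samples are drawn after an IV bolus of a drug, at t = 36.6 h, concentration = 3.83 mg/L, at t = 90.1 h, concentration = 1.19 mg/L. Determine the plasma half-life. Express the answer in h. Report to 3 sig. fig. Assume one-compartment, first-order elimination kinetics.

k = ln(C₁/C₂) / (t₂ − t₁) = ln(3.83/1.19) / (90.1 − 36.6)
  = 1.169 / 53.50 = 0.02185 h⁻¹
t½ = ln2 / k = 0.693147 / 0.02185 = 31.72 h

31.7 h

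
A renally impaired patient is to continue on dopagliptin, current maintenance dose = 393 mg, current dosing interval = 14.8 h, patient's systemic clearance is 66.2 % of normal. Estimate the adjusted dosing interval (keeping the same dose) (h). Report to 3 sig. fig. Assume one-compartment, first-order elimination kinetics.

To keep the same average steady-state level, dosing rate must scale with clearance.
CL ratio = 66.2 / 100 = 0.6620
New interval (same dose) = 14.8 / 0.6620 = 22.36 h

22.4 h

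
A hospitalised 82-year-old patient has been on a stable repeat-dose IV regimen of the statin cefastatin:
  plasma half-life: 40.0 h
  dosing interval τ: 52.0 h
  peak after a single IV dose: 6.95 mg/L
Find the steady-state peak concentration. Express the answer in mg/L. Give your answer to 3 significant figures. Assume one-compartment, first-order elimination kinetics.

k = ln2 / t½ = 0.693147 / 40.0 = 0.01733 h⁻¹
e^(−kτ) = e^(−0.01733 × 52.0) = 0.4061
Accumulation ratio R = 1 / (1 − e^(−kτ)) = 1 / (1 − 0.4061) = 1.684
Steady-state peak = C₀ × R = 6.95 × 1.684 = 11.70 mg/L

11.7 mg/L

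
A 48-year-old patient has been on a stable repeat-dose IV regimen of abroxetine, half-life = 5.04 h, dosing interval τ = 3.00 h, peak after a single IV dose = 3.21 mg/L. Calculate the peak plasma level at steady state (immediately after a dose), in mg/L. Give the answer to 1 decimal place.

9.5 mg/L

k = ln2 / t½ = 0.693147 / 5.04 = 0.1375 h⁻¹
e^(−kτ) = e^(−0.1375 × 3.00) = 0.6620
Accumulation ratio R = 1 / (1 − e^(−kτ)) = 1 / (1 − 0.6620) = 2.959
Steady-state peak = C₀ × R = 3.21 × 2.959 = 9.498 mg/L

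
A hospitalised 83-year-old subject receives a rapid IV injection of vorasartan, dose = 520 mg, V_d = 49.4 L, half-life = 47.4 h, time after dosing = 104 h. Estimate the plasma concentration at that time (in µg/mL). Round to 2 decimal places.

2.30 µg/mL

C₀ = Dose / Vd = 520.0 / 49.4 = 10.53 mg/L
k = ln2 / t½ = 0.693147 / 47.4 = 0.01462 h⁻¹
C = C₀ · e^(−k·t) = 10.53 × e^(−0.01462 × 104)
  = 10.53 × 0.2186 = 2.302 mg/L
(2.302 mg/L = 2.302 µg/mL)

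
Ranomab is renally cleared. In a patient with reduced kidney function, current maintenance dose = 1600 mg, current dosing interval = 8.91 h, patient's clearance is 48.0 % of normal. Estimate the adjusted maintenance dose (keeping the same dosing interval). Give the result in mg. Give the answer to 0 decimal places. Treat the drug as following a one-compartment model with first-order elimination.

768 mg

To keep the same average steady-state level, dosing rate must scale with clearance.
CL ratio = 48.0 / 100 = 0.4800
New dose (same interval) = 1600 × 0.4800 = 768.0 mg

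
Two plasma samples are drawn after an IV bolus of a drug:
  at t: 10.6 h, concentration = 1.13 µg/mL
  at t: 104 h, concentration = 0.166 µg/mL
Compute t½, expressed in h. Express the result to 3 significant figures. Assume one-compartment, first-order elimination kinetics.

k = ln(C₁/C₂) / (t₂ − t₁) = ln(1.13/0.166) / (104 − 10.6)
  = 1.918 / 93.40 = 0.02054 h⁻¹
t½ = ln2 / k = 0.693147 / 0.02054 = 33.75 h

33.8 h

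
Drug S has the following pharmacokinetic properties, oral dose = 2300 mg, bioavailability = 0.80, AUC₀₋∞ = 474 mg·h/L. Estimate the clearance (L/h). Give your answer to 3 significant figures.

CL = F·Dose / AUC = 0.80 × 2300 / 474 = 3.882 L/h

3.88 L/h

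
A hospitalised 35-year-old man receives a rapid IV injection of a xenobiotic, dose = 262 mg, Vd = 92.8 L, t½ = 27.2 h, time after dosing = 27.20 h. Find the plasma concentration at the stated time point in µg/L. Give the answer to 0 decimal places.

C₀ = Dose / Vd = 262.0 / 92.8 = 2.823 mg/L
k = ln2 / t½ = 0.693147 / 27.2 = 0.02548 h⁻¹
t / t½ = 27.20 / 27.2 = 1 half-lives
C = C₀ × (1/2)^1 = 2.823 × 0.5000 = 1.412 mg/L
Convert: 1.412 mg/L × 1000 = 1412 µg/L

1412 µg/L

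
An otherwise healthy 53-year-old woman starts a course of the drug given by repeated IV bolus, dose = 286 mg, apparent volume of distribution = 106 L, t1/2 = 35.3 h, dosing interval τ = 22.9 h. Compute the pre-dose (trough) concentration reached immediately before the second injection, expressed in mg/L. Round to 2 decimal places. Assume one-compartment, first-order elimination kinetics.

1.72 mg/L

C₀ per dose = Dose / Vd = 286 / 106 = 2.698 mg/L
k = ln2 / t½ = 0.693147 / 35.3 = 0.01964 h⁻¹
Fraction remaining after one interval: r = e^(−kτ) = e^(−0.01964 × 22.9) = 0.6378
Before dose 2, 1 dose has been given (aged 1τ).
C_trough = C₀ × r = 2.698 × 0.6378 = 1.721 mg/L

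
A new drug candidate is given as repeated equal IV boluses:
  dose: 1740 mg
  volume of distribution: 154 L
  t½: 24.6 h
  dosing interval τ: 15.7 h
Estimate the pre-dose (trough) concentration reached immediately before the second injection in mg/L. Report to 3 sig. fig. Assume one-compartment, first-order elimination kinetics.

C₀ per dose = Dose / Vd = 1740 / 154 = 11.30 mg/L
k = ln2 / t½ = 0.693147 / 24.6 = 0.02818 h⁻¹
Fraction remaining after one interval: r = e^(−kτ) = e^(−0.02818 × 15.7) = 0.6425
Before dose 2, 1 dose has been given (aged 1τ).
C_trough = C₀ × r = 11.30 × 0.6425 = 7.260 mg/L

7.26 mg/L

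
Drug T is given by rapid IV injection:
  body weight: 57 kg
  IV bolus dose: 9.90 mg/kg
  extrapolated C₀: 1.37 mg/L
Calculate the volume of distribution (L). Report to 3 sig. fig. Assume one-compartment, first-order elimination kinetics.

Dose = 9.90 × 57 = 564.3 mg
Vd = Dose / C₀ = 564.3 / 1.37 = 411.9 L

412 L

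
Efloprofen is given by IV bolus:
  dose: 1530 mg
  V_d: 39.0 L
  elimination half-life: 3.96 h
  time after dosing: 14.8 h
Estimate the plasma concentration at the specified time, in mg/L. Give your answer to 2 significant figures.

C₀ = Dose / Vd = 1530 / 39.0 = 39.23 mg/L
k = ln2 / t½ = 0.693147 / 3.96 = 0.1750 h⁻¹
C = C₀ · e^(−k·t) = 39.23 × e^(−0.1750 × 14.8)
  = 39.23 × 0.07502 = 2.943 mg/L

2.9 mg/L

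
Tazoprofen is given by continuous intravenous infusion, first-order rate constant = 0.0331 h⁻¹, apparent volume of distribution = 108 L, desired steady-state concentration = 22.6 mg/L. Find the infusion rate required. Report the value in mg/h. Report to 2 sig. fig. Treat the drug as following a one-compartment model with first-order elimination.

81 mg/h

CL = k × Vd = 0.03310 × 108 = 3.575 L/h
At steady state, infusion rate R₀ = Css × CL = 22.6 × 3.575 = 80.80 mg/h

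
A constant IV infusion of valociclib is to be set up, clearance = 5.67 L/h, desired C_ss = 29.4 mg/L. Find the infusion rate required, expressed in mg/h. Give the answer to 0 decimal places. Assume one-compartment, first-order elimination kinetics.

167 mg/h

At steady state, infusion rate R₀ = Css × CL = 29.4 × 5.670 = 166.7 mg/h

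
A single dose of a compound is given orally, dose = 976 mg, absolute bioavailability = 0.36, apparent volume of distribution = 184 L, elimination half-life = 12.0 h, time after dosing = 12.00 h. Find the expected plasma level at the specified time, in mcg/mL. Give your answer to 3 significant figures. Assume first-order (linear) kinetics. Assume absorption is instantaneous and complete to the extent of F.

0.955 mcg/mL

Amount reaching circulation = F × Dose = 0.36 × 976.0 = 351.4 mg
C₀ = F·Dose / Vd = 351.4 / 184 = 1.910 mg/L
k = ln2 / t½ = 0.693147 / 12.0 = 0.05776 h⁻¹
t / t½ = 12.00 / 12.0 = 1 half-lives
C = C₀ × (1/2)^1 = 1.910 × 0.5000 = 0.9550 mg/L
(0.9550 mg/L = 0.9550 mcg/mL)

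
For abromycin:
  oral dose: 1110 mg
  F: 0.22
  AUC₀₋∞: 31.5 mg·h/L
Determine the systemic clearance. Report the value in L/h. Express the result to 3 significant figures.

CL = F·Dose / AUC = 0.22 × 1110 / 31.5 = 7.752 L/h

7.75 L/h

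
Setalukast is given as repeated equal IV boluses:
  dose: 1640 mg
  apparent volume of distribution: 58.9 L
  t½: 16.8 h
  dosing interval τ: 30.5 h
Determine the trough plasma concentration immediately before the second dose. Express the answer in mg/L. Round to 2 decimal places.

7.91 mg/L

C₀ per dose = Dose / Vd = 1640 / 58.9 = 27.84 mg/L
k = ln2 / t½ = 0.693147 / 16.8 = 0.04126 h⁻¹
Fraction remaining after one interval: r = e^(−kτ) = e^(−0.04126 × 30.5) = 0.2841
Before dose 2, 1 dose has been given (aged 1τ).
C_trough = C₀ × r = 27.84 × 0.2841 = 7.909 mg/L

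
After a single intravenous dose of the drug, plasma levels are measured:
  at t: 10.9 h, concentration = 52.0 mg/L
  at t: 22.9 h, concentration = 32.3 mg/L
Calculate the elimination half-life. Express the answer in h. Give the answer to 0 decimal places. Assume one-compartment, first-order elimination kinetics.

k = ln(C₁/C₂) / (t₂ − t₁) = ln(52.0/32.3) / (22.9 − 10.9)
  = 0.4762 / 12.00 = 0.03968 h⁻¹
t½ = ln2 / k = 0.693147 / 0.03968 = 17.47 h

17 h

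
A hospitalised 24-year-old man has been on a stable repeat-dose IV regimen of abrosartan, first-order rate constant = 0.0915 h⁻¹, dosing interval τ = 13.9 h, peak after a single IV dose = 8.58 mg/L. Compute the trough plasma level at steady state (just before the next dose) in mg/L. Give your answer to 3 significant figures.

e^(−kτ) = e^(−0.09150 × 13.9) = 0.2803
Accumulation ratio R = 1 / (1 − e^(−kτ)) = 1 / (1 − 0.2803) = 1.389
Steady-state trough = C₀ × R × e^(−kτ) = 8.58 × 1.389 × 0.2803 = 3.341 mg/L

3.34 mg/L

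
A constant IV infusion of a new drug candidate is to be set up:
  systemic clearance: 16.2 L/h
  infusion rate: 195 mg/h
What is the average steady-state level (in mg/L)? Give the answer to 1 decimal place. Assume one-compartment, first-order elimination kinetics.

At steady state Css = R₀ / CL = 195 / 16.20 = 12.04 mg/L

12.0 mg/L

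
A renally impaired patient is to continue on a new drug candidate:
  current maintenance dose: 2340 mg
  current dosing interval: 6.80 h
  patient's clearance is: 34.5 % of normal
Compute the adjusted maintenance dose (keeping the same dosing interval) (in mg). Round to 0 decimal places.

To keep the same average steady-state level, dosing rate must scale with clearance.
CL ratio = 34.5 / 100 = 0.3450
New dose (same interval) = 2340 × 0.3450 = 807.3 mg

807 mg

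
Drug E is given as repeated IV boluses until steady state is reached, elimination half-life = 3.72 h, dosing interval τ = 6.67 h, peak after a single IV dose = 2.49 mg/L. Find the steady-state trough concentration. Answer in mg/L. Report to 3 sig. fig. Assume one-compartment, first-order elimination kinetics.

1.01 mg/L

k = ln2 / t½ = 0.693147 / 3.72 = 0.1863 h⁻¹
e^(−kτ) = e^(−0.1863 × 6.67) = 0.2886
Accumulation ratio R = 1 / (1 − e^(−kτ)) = 1 / (1 − 0.2886) = 1.406
Steady-state trough = C₀ × R × e^(−kτ) = 2.49 × 1.406 × 0.2886 = 1.010 mg/L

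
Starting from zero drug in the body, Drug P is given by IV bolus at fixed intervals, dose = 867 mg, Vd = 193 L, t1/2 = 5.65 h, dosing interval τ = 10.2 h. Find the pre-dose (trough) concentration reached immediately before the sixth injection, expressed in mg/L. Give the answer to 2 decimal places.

1.80 mg/L

C₀ per dose = Dose / Vd = 867 / 193 = 4.492 mg/L
k = ln2 / t½ = 0.693147 / 5.65 = 0.1227 h⁻¹
Fraction remaining after one interval: r = e^(−kτ) = e^(−0.1227 × 10.2) = 0.2861
Before dose 6, 5 doses have been given (aged 1τ, 2τ, 3τ, 4τ, 5τ).
C_trough = C₀ × (r + r² + … + r^5) = C₀ × r(1−r^5)/(1−r)
        = 4.492 × 0.2861 × (1 − 0.001917) / (1 − 0.2861) = 1.797 mg/L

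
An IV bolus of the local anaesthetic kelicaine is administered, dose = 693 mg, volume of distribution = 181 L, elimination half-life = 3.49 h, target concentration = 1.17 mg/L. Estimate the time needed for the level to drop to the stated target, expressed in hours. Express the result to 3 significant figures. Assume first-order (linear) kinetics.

5.97 h

C₀ = Dose / Vd = 693.0 / 181 = 3.829 mg/L
k = ln2 / t½ = 0.693147 / 3.49 = 0.1986 h⁻¹
t = ln(C₀ / C) / k = ln(3.829 / 1.17) / 0.1986
  = ln(3.273) / 0.1986 = 1.186 / 0.1986 = 5.972 h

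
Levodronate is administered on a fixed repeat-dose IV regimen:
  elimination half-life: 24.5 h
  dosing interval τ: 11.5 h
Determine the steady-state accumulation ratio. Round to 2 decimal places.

3.60

k = ln2 / t½ = 0.693147 / 24.5 = 0.02829 h⁻¹
e^(−kτ) = e^(−0.02829 × 11.5) = 0.7223
Accumulation ratio R = 1 / (1 − e^(−kτ)) = 1 / (1 − 0.7223) = 3.601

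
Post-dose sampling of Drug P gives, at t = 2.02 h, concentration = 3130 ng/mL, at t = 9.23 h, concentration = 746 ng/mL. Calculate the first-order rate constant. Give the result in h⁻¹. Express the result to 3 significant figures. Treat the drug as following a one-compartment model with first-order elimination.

0.199 h⁻¹

k = ln(C₁/C₂) / (t₂ − t₁) = ln(3130/746) / (9.23 − 2.02)
  = 1.434 / 7.210 = 0.1989 h⁻¹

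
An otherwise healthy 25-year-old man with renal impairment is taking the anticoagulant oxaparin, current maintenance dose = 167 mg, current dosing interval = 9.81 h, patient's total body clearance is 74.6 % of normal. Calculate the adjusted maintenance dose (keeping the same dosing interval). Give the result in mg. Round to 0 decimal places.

To keep the same average steady-state level, dosing rate must scale with clearance.
CL ratio = 74.6 / 100 = 0.7460
New dose (same interval) = 167 × 0.7460 = 124.6 mg

125 mg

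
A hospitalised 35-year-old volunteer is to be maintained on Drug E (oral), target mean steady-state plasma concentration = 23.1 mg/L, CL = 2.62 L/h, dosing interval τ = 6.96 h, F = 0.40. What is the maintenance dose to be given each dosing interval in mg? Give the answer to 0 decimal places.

At steady state, F × (Dose/τ) = Css × CL.
Dose = Css × CL × τ / F = 23.1 × 2.620 × 6.96 / 0.40 = 1053 mg

1053 mg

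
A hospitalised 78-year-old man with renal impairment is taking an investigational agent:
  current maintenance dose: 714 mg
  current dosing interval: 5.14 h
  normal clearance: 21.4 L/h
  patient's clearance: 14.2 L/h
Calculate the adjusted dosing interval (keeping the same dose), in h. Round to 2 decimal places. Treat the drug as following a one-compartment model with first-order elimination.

7.75 h

To keep the same average steady-state level, dosing rate must scale with clearance.
CL ratio = 14.2 / 21.4 = 0.6636
New interval (same dose) = 5.14 / 0.6636 = 7.746 h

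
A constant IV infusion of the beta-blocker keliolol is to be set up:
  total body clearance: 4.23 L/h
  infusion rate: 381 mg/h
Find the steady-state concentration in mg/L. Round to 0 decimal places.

At steady state Css = R₀ / CL = 381 / 4.230 = 90.07 mg/L

90 mg/L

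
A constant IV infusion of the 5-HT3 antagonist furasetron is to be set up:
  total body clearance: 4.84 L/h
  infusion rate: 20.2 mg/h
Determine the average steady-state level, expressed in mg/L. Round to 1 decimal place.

4.2 mg/L

At steady state Css = R₀ / CL = 20.2 / 4.840 = 4.174 mg/L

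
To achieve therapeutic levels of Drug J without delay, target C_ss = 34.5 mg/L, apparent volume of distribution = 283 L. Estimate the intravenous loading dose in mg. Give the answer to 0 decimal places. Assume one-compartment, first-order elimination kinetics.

LD = Css × Vd = 34.5 × 283 = 9764 mg

9764 mg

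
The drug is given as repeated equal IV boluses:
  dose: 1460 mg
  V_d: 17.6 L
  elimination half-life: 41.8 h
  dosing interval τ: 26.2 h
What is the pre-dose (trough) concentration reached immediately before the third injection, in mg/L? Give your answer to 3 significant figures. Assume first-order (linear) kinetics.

C₀ per dose = Dose / Vd = 1460 / 17.6 = 82.95 mg/L
k = ln2 / t½ = 0.693147 / 41.8 = 0.01658 h⁻¹
Fraction remaining after one interval: r = e^(−kτ) = e^(−0.01658 × 26.2) = 0.6477
Before dose 3, 2 doses have been given (aged 1τ, 2τ).
C_trough = C₀ × (r + r²) = 82.95 × (0.6477 + 0.4195) = 88.52 mg/L

88.5 mg/L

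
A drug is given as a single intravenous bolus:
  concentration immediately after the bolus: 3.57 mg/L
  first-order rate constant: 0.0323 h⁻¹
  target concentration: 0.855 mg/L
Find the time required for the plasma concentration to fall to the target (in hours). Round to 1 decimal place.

t = ln(C₀ / C) / k = ln(3.570 / 0.855) / 0.03230
  = ln(4.175) / 0.03230 = 1.429 / 0.03230 = 44.24 h

44.2 h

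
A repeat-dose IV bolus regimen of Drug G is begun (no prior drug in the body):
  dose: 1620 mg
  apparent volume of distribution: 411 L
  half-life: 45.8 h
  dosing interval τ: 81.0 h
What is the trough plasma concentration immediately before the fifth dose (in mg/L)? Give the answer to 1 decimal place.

1.6 mg/L

C₀ per dose = Dose / Vd = 1620 / 411 = 3.942 mg/L
k = ln2 / t½ = 0.693147 / 45.8 = 0.01513 h⁻¹
Fraction remaining after one interval: r = e^(−kτ) = e^(−0.01513 × 81.0) = 0.2936
Before dose 5, 4 doses have been given (aged 1τ, 2τ, 3τ, 4τ).
C_trough = C₀ × (r + r² + … + r^4) = C₀ × r(1−r^4)/(1−r)
        = 3.942 × 0.2936 × (1 − 0.007431) / (1 − 0.2936) = 1.626 mg/L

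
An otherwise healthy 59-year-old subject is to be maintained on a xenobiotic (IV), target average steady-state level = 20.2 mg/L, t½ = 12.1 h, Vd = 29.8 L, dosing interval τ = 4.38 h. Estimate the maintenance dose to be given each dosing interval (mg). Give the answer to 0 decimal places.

k = ln2 / t½ = 0.693147 / 12.1 = 0.05728 h⁻¹
CL = k × Vd = 0.05728 × 29.8 = 1.707 L/h
At steady state, Dose/τ = Css × CL.
Dose = Css × CL × τ = 20.2 × 1.707 × 4.38 = 151.0 mg

151 mg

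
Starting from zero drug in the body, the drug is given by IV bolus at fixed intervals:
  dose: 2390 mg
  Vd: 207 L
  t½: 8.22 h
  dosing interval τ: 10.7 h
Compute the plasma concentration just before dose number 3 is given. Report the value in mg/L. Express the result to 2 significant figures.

C₀ per dose = Dose / Vd = 2390 / 207 = 11.55 mg/L
k = ln2 / t½ = 0.693147 / 8.22 = 0.08432 h⁻¹
Fraction remaining after one interval: r = e^(−kτ) = e^(−0.08432 × 10.7) = 0.4057
Before dose 3, 2 doses have been given (aged 1τ, 2τ).
C_trough = C₀ × (r + r²) = 11.55 × (0.4057 + 0.1646) = 6.587 mg/L

6.6 mg/L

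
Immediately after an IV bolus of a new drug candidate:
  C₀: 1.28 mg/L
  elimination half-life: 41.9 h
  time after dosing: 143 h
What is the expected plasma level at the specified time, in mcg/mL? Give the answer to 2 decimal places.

0.12 mcg/mL

k = ln2 / t½ = 0.693147 / 41.9 = 0.01654 h⁻¹
C = C₀ · e^(−k·t) = 1.280 × e^(−0.01654 × 143)
  = 1.280 × 0.09393 = 0.1202 mg/L
(0.1202 mg/L = 0.1202 mcg/mL)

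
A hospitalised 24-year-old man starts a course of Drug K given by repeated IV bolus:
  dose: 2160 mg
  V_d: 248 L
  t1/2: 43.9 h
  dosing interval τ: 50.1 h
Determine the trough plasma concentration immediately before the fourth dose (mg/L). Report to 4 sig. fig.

6.551 mg/L

C₀ per dose = Dose / Vd = 2160 / 248 = 8.710 mg/L
k = ln2 / t½ = 0.693147 / 43.9 = 0.01579 h⁻¹
Fraction remaining after one interval: r = e^(−kτ) = e^(−0.01579 × 50.1) = 0.4534
Before dose 4, 3 doses have been given (aged 1τ, 2τ, 3τ).
C_trough = C₀ × (r + r² + … + r^3) = C₀ × r(1−r^3)/(1−r)
        = 8.710 × 0.4534 × (1 − 0.09321) / (1 − 0.4534) = 6.551 mg/L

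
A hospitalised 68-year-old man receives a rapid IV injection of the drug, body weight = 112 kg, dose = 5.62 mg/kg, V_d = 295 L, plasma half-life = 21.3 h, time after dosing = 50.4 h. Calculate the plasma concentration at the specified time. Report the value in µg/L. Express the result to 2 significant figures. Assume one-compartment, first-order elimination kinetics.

410 µg/L

Total dose = 5.62 × 112 = 629.4 mg
C₀ = Dose / Vd = 629.4 / 295 = 2.134 mg/L
k = ln2 / t½ = 0.693147 / 21.3 = 0.03254 h⁻¹
C = C₀ · e^(−k·t) = 2.134 × e^(−0.03254 × 50.4)
  = 2.134 × 0.1940 = 0.4140 mg/L
Convert: 0.4140 mg/L × 1000 = 414.0 µg/L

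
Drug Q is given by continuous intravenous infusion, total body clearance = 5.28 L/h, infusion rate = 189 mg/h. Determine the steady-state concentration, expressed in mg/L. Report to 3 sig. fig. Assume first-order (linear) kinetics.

At steady state Css = R₀ / CL = 189 / 5.280 = 35.80 mg/L

35.8 mg/L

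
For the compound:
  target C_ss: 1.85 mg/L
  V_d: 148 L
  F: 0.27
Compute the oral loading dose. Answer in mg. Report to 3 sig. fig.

LD = Css × Vd / F = 1.85 × 148 / 0.27 = 1014 mg

1010 mg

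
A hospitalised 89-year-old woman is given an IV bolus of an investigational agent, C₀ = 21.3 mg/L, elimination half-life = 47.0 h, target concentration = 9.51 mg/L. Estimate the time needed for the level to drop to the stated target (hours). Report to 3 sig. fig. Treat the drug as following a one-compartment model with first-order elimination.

k = ln2 / t½ = 0.693147 / 47.0 = 0.01475 h⁻¹
t = ln(C₀ / C) / k = ln(21.30 / 9.51) / 0.01475
  = ln(2.240) / 0.01475 = 0.8065 / 0.01475 = 54.68 h

54.7 h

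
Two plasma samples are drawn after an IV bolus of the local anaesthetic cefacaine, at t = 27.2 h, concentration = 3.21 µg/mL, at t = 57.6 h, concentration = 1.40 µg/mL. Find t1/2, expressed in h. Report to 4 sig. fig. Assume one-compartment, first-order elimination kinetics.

25.39 h

k = ln(C₁/C₂) / (t₂ − t₁) = ln(3.21/1.40) / (57.6 − 27.2)
  = 0.8298 / 30.40 = 0.02730 h⁻¹
t½ = ln2 / k = 0.693147 / 0.02730 = 25.39 h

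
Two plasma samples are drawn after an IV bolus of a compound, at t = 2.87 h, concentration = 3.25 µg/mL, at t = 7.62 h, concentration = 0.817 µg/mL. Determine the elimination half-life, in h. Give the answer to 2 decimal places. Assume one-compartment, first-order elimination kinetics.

k = ln(C₁/C₂) / (t₂ − t₁) = ln(3.25/0.817) / (7.62 − 2.87)
  = 1.381 / 4.750 = 0.2907 h⁻¹
t½ = ln2 / k = 0.693147 / 0.2907 = 2.384 h

2.38 h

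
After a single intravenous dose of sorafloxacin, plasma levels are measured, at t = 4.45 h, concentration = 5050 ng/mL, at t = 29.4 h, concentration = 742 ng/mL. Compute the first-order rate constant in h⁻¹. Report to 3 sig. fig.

k = ln(C₁/C₂) / (t₂ − t₁) = ln(5050/742) / (29.4 − 4.45)
  = 1.918 / 24.95 = 0.07687 h⁻¹

0.0769 h⁻¹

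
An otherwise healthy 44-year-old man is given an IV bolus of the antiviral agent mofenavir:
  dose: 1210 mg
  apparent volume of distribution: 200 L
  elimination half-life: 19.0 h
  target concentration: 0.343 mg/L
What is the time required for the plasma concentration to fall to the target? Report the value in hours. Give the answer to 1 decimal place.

C₀ = Dose / Vd = 1210 / 200 = 6.050 mg/L
k = ln2 / t½ = 0.693147 / 19.0 = 0.03648 h⁻¹
t = ln(C₀ / C) / k = ln(6.050 / 0.343) / 0.03648
  = ln(17.64) / 0.03648 = 2.870 / 0.03648 = 78.67 h

78.7 h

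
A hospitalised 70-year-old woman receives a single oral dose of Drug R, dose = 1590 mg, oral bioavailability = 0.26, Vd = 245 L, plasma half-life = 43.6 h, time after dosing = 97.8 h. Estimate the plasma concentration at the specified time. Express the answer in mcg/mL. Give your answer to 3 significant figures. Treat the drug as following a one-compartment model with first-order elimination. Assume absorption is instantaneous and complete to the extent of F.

Amount reaching circulation = F × Dose = 0.26 × 1590 = 413.4 mg
C₀ = F·Dose / Vd = 413.4 / 245 = 1.687 mg/L
k = ln2 / t½ = 0.693147 / 43.6 = 0.01590 h⁻¹
C = C₀ · e^(−k·t) = 1.687 × e^(−0.01590 × 97.8)
  = 1.687 × 0.2112 = 0.3563 mg/L
(0.3563 mg/L = 0.3563 mcg/mL)

0.356 mcg/mL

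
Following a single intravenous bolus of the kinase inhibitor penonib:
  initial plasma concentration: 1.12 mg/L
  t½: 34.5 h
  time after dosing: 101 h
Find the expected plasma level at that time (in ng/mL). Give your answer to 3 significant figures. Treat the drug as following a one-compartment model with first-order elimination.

147 ng/mL

k = ln2 / t½ = 0.693147 / 34.5 = 0.02009 h⁻¹
C = C₀ · e^(−k·t) = 1.120 × e^(−0.02009 × 101)
  = 1.120 × 0.1315 = 0.1473 mg/L
Convert: 0.1473 mg/L × 1000 = 147.3 ng/mL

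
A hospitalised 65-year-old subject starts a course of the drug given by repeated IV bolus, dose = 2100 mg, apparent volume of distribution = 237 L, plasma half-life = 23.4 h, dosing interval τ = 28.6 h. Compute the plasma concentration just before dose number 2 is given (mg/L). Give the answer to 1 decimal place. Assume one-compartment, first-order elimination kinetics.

3.8 mg/L

C₀ per dose = Dose / Vd = 2100 / 237 = 8.861 mg/L
k = ln2 / t½ = 0.693147 / 23.4 = 0.02962 h⁻¹
Fraction remaining after one interval: r = e^(−kτ) = e^(−0.02962 × 28.6) = 0.4286
Before dose 2, 1 dose has been given (aged 1τ).
C_trough = C₀ × r = 8.861 × 0.4286 = 3.798 mg/L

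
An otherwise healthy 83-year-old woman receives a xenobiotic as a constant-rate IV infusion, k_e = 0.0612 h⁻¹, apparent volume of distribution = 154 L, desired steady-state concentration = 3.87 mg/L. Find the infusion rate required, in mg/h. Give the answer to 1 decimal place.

CL = k × Vd = 0.06120 × 154 = 9.425 L/h
At steady state, infusion rate R₀ = Css × CL = 3.87 × 9.425 = 36.47 mg/h

36.5 mg/h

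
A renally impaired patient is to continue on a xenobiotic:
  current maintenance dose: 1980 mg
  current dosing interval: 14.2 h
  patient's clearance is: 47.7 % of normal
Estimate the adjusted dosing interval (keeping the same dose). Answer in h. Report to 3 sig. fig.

To keep the same average steady-state level, dosing rate must scale with clearance.
CL ratio = 47.7 / 100 = 0.4770
New interval (same dose) = 14.2 / 0.4770 = 29.77 h

29.8 h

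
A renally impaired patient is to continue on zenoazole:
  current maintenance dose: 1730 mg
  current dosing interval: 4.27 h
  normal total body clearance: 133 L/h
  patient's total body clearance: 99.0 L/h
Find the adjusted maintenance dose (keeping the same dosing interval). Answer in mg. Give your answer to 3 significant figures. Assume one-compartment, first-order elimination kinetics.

1290 mg

To keep the same average steady-state level, dosing rate must scale with clearance.
CL ratio = 99.0 / 133 = 0.7444
New dose (same interval) = 1730 × 0.7444 = 1288 mg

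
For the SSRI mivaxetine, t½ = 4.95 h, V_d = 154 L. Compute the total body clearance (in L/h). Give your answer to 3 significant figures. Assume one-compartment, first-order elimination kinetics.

21.6 L/h

k = ln2 / t½ = 0.693147 / 4.95 = 0.1400 h⁻¹
CL = k × Vd = 0.1400 × 154 = 21.56 L/h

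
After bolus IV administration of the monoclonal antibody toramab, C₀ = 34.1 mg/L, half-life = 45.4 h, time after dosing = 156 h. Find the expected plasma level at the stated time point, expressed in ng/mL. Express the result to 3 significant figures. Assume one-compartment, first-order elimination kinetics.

3150 ng/mL

k = ln2 / t½ = 0.693147 / 45.4 = 0.01527 h⁻¹
C = C₀ · e^(−k·t) = 34.10 × e^(−0.01527 × 156)
  = 34.10 × 0.09235 = 3.149 mg/L
Convert: 3.149 mg/L × 1000 = 3149 ng/mL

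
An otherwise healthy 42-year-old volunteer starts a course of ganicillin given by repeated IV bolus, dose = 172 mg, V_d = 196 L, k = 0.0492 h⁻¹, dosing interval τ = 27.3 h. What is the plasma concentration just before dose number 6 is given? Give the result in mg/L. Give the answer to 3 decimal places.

0.310 mg/L

C₀ per dose = Dose / Vd = 172 / 196 = 0.8776 mg/L
Fraction remaining after one interval: r = e^(−kτ) = e^(−0.04920 × 27.3) = 0.2610
Before dose 6, 5 doses have been given (aged 1τ, 2τ, 3τ, 4τ, 5τ).
C_trough = C₀ × (r + r² + … + r^5) = C₀ × r(1−r^5)/(1−r)
        = 0.8776 × 0.2610 × (1 − 0.001211) / (1 − 0.2610) = 0.3096 mg/L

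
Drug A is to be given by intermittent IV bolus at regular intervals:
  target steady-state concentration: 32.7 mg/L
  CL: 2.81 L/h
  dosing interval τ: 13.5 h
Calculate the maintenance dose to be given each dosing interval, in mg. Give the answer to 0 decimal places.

At steady state, Dose/τ = Css × CL.
Dose = Css × CL × τ = 32.7 × 2.810 × 13.5 = 1240 mg

1240 mg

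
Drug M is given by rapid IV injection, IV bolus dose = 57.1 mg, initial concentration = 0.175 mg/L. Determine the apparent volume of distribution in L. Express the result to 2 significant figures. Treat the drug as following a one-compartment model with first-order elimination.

330 L

Vd = Dose / C₀ = 57.10 / 0.175 = 326.3 L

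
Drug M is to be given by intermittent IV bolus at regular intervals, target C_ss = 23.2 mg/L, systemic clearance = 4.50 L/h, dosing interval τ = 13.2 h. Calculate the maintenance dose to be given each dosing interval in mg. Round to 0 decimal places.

1378 mg

At steady state, Dose/τ = Css × CL.
Dose = Css × CL × τ = 23.2 × 4.500 × 13.2 = 1378 mg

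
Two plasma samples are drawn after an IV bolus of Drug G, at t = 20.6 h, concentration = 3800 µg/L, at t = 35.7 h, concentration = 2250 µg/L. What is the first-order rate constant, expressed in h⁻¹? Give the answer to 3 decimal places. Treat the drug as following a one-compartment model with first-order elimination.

k = ln(C₁/C₂) / (t₂ − t₁) = ln(3800/2250) / (35.7 − 20.6)
  = 0.5241 / 15.10 = 0.03471 h⁻¹

0.035 h⁻¹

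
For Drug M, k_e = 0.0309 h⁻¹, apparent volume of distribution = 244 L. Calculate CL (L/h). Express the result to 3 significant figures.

7.54 L/h

CL = k × Vd = 0.0309 × 244 = 7.540 L/h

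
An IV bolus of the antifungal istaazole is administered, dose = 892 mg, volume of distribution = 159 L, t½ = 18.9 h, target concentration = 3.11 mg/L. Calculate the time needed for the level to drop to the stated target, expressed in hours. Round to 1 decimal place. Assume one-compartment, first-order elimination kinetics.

C₀ = Dose / Vd = 892.0 / 159 = 5.610 mg/L
k = ln2 / t½ = 0.693147 / 18.9 = 0.03667 h⁻¹
t = ln(C₀ / C) / k = ln(5.610 / 3.11) / 0.03667
  = ln(1.804) / 0.03667 = 0.5900 / 0.03667 = 16.09 h

16.1 h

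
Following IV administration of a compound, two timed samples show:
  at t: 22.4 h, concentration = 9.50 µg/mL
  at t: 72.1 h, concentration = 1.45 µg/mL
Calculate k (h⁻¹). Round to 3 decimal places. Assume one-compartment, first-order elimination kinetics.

0.038 h⁻¹

k = ln(C₁/C₂) / (t₂ − t₁) = ln(9.50/1.45) / (72.1 − 22.4)
  = 1.880 / 49.70 = 0.03783 h⁻¹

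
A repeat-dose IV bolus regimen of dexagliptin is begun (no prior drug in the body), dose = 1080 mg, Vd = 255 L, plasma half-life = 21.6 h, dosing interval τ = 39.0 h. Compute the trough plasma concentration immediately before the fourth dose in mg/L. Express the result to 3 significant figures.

C₀ per dose = Dose / Vd = 1080 / 255 = 4.235 mg/L
k = ln2 / t½ = 0.693147 / 21.6 = 0.03209 h⁻¹
Fraction remaining after one interval: r = e^(−kτ) = e^(−0.03209 × 39.0) = 0.2861
Before dose 4, 3 doses have been given (aged 1τ, 2τ, 3τ).
C_trough = C₀ × (r + r² + … + r^3) = C₀ × r(1−r^3)/(1−r)
        = 4.235 × 0.2861 × (1 − 0.02342) / (1 − 0.2861) = 1.657 mg/L

1.66 mg/L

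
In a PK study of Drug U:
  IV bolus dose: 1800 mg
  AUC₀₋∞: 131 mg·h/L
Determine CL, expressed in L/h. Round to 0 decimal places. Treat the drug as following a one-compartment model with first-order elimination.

14 L/h

CL = Dose / AUC = 1800 / 131 = 13.74 L/h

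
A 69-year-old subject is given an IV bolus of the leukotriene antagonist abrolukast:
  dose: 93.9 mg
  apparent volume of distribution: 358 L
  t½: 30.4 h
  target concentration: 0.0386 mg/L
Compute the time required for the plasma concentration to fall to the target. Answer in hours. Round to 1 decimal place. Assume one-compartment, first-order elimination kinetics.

C₀ = Dose / Vd = 93.90 / 358 = 0.2623 mg/L
k = ln2 / t½ = 0.693147 / 30.4 = 0.02280 h⁻¹
t = ln(C₀ / C) / k = ln(0.2623 / 0.0386) / 0.02280
  = ln(6.795) / 0.02280 = 1.916 / 0.02280 = 84.04 h

84.0 h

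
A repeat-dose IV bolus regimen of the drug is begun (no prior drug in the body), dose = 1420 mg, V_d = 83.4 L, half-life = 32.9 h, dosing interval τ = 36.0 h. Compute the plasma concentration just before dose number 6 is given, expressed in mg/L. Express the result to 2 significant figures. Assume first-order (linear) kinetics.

15 mg/L

C₀ per dose = Dose / Vd = 1420 / 83.4 = 17.03 mg/L
k = ln2 / t½ = 0.693147 / 32.9 = 0.02107 h⁻¹
Fraction remaining after one interval: r = e^(−kτ) = e^(−0.02107 × 36.0) = 0.4684
Before dose 6, 5 doses have been given (aged 1τ, 2τ, 3τ, 4τ, 5τ).
C_trough = C₀ × (r + r² + … + r^5) = C₀ × r(1−r^5)/(1−r)
        = 17.03 × 0.4684 × (1 − 0.02255) / (1 − 0.4684) = 14.67 mg/L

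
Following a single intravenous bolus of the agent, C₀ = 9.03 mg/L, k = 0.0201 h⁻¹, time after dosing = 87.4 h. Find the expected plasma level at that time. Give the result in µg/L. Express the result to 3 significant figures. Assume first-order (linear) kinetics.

C = C₀ · e^(−k·t) = 9.030 × e^(−0.02010 × 87.4)
  = 9.030 × 0.1726 = 1.559 mg/L
Convert: 1.559 mg/L × 1000 = 1559 µg/L

1560 µg/L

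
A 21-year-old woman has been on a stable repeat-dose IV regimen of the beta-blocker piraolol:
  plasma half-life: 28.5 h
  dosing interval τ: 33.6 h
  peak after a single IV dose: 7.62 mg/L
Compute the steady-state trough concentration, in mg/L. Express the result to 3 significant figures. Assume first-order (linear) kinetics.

6.03 mg/L

k = ln2 / t½ = 0.693147 / 28.5 = 0.02432 h⁻¹
e^(−kτ) = e^(−0.02432 × 33.6) = 0.4417
Accumulation ratio R = 1 / (1 − e^(−kτ)) = 1 / (1 − 0.4417) = 1.791
Steady-state trough = C₀ × R × e^(−kτ) = 7.62 × 1.791 × 0.4417 = 6.028 mg/L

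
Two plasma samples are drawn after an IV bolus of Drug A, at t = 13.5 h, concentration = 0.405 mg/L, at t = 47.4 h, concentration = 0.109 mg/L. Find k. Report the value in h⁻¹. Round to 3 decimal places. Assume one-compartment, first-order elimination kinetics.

k = ln(C₁/C₂) / (t₂ − t₁) = ln(0.405/0.109) / (47.4 − 13.5)
  = 1.313 / 33.90 = 0.03873 h⁻¹

0.039 h⁻¹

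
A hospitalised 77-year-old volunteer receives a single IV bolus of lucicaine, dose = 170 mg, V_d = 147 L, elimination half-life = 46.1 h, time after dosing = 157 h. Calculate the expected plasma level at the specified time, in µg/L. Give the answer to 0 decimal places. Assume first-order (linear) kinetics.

109 µg/L

C₀ = Dose / Vd = 170.0 / 147 = 1.156 mg/L
k = ln2 / t½ = 0.693147 / 46.1 = 0.01504 h⁻¹
C = C₀ · e^(−k·t) = 1.156 × e^(−0.01504 × 157)
  = 1.156 × 0.09430 = 0.1090 mg/L
Convert: 0.1090 mg/L × 1000 = 109.0 µg/L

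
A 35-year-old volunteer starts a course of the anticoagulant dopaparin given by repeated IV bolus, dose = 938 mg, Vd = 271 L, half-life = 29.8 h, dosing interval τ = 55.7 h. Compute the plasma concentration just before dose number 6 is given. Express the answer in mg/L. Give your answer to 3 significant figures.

C₀ per dose = Dose / Vd = 938 / 271 = 3.461 mg/L
k = ln2 / t½ = 0.693147 / 29.8 = 0.02326 h⁻¹
Fraction remaining after one interval: r = e^(−kτ) = e^(−0.02326 × 55.7) = 0.2737
Before dose 6, 5 doses have been given (aged 1τ, 2τ, 3τ, 4τ, 5τ).
C_trough = C₀ × (r + r² + … + r^5) = C₀ × r(1−r^5)/(1−r)
        = 3.461 × 0.2737 × (1 − 0.001536) / (1 − 0.2737) = 1.302 mg/L

1.30 mg/L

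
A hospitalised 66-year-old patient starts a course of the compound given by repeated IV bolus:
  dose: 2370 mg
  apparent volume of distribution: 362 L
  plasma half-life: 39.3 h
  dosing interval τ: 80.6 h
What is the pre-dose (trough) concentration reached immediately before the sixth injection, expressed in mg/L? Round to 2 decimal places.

2.08 mg/L

C₀ per dose = Dose / Vd = 2370 / 362 = 6.547 mg/L
k = ln2 / t½ = 0.693147 / 39.3 = 0.01764 h⁻¹
Fraction remaining after one interval: r = e^(−kτ) = e^(−0.01764 × 80.6) = 0.2413
Before dose 6, 5 doses have been given (aged 1τ, 2τ, 3τ, 4τ, 5τ).
C_trough = C₀ × (r + r² + … + r^5) = C₀ × r(1−r^5)/(1−r)
        = 6.547 × 0.2413 × (1 − 0.0008181) / (1 − 0.2413) = 2.081 mg/L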